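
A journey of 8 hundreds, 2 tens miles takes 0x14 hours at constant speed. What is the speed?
Convert 8 hundreds, 2 tens (place-value notation) → 8×100 + 2×10 = 820 (decimal)
Convert 0x14 (hexadecimal) → 1×16 + 4 = 20 (decimal)
Compute 820 ÷ 20 = 41
41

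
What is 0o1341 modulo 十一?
Convert 0o1341 (octal) → 1×512 + 3×64 + 4×8 + 1 = 737 (decimal)
Convert 十一 (Chinese numeral) → 1×10 + 1 = 11 (decimal)
Compute 737 mod 11 = 0
0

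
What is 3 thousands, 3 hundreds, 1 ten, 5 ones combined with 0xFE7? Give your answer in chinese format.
Convert 3 thousands, 3 hundreds, 1 ten, 5 ones (place-value notation) → 3×1000 + 3×100 + 1×10 + 5 = 3315 (decimal)
Convert 0xFE7 (hexadecimal) → 15×256 + 14×16 + 7 = 4071 (decimal)
Compute 3315 + 4071 = 7386
Convert 7386 (decimal) → 7386 = 7×1000 + 3×100 + 8×10 + 6 → 七千三百八十六 (Chinese numeral)
七千三百八十六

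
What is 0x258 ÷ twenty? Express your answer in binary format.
Convert 0x258 (hexadecimal) → 2×256 + 5×16 + 8 = 600 (decimal)
Convert twenty (English words) → 20 (decimal)
Compute 600 ÷ 20 = 30
Convert 30 (decimal) → 30 = 16 + 8 + 4 + 2 → 0b11110 (binary)
0b11110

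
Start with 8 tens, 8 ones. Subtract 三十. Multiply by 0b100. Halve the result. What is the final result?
Convert 8 tens, 8 ones (place-value notation) → 8×10 + 8 = 88 (decimal)
Start: 88
Convert 三十 (Chinese numeral) → 3×10 = 30 (decimal)
88 - 30 = 58
Convert 0b100 (binary) → 4 (decimal)
58 × 4 = 232
232 ÷ 2 = 116
116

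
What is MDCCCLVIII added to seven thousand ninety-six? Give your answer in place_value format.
Convert MDCCCLVIII (Roman numeral) → 1000 + 500 + 100 + 100 + 100 + 50 + 5 + 1 + 1 + 1 = 1858 (decimal)
Convert seven thousand ninety-six (English words) → 7×1000 + 96 = 7096 (decimal)
Compute 1858 + 7096 = 8954
Convert 8954 (decimal) → 8954 = 8×1000 + 9×100 + 5×10 + 4 → 8 thousands, 9 hundreds, 5 tens, 4 ones (place-value notation)
8 thousands, 9 hundreds, 5 tens, 4 ones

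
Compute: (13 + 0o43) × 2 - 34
Convert 0o43 (octal) → 4×8 + 3 = 35 (decimal)
Expression in decimal: (13 + 35) × 2 - 34
Parentheses first: 13 + 35 = 48
Multiply: 48 × 2 = 96
Subtract: 96 - 34 = 62
62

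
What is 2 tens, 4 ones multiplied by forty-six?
Convert 2 tens, 4 ones (place-value notation) → 2×10 + 4 = 24 (decimal)
Convert forty-six (English words) → 46 (decimal)
Compute 24 × 46 = 1104
1104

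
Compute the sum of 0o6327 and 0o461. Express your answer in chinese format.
Convert 0o6327 (octal) → 6×512 + 3×64 + 2×8 + 7 = 3287 (decimal)
Convert 0o461 (octal) → 4×64 + 6×8 + 1 = 305 (decimal)
Compute 3287 + 305 = 3592
Convert 3592 (decimal) → 3592 = 3×1000 + 5×100 + 9×10 + 2 → 三千五百九十二 (Chinese numeral)
三千五百九十二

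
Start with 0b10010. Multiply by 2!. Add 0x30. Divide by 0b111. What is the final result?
Convert 0b10010 (binary) → 16 + 2 = 18 (decimal)
Start: 18
Convert 2! (factorial) → 2 (decimal)
18 × 2 = 36
Convert 0x30 (hexadecimal) → 3×16 = 48 (decimal)
36 + 48 = 84
Convert 0b111 (binary) → 4 + 2 + 1 = 7 (decimal)
84 ÷ 7 = 12
12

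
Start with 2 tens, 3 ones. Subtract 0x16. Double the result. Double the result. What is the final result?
Convert 2 tens, 3 ones (place-value notation) → 2×10 + 3 = 23 (decimal)
Start: 23
Convert 0x16 (hexadecimal) → 1×16 + 6 = 22 (decimal)
23 - 22 = 1
1 × 2 = 2
2 × 2 = 4
4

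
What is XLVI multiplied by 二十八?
Convert XLVI (Roman numeral) → 40 + 5 + 1 = 46 (decimal)
Convert 二十八 (Chinese numeral) → 2×10 + 8 = 28 (decimal)
Compute 46 × 28 = 1288
1288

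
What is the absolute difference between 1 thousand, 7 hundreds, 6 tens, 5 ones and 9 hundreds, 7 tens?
Convert 1 thousand, 7 hundreds, 6 tens, 5 ones (place-value notation) → 1×1000 + 7×100 + 6×10 + 5 = 1765 (decimal)
Convert 9 hundreds, 7 tens (place-value notation) → 9×100 + 7×10 = 970 (decimal)
Compute |1765 - 970| = 795
795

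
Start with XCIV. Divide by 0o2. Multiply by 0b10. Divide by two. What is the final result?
Convert XCIV (Roman numeral) → 90 + 4 = 94 (decimal)
Start: 94
Convert 0o2 (octal) → 2 (decimal)
94 ÷ 2 = 47
Convert 0b10 (binary) → 2 (decimal)
47 × 2 = 94
Convert two (English words) → 2 (decimal)
94 ÷ 2 = 47
47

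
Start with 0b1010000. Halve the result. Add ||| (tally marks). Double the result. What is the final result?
Convert 0b1010000 (binary) → 64 + 16 = 80 (decimal)
Start: 80
80 ÷ 2 = 40
Convert ||| (tally marks) → 3 (decimal)
40 + 3 = 43
43 × 2 = 86
86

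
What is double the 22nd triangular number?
The 22nd triangular number = 22×23/2 = 253
Compute 253 × 2 = 506
506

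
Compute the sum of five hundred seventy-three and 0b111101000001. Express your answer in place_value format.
Convert five hundred seventy-three (English words) → 5×100 + 73 = 573 (decimal)
Convert 0b111101000001 (binary) → 2048 + 1024 + 512 + 256 + 64 + 1 = 3905 (decimal)
Compute 573 + 3905 = 4478
Convert 4478 (decimal) → 4478 = 4×1000 + 4×100 + 7×10 + 8 → 4 thousands, 4 hundreds, 7 tens, 8 ones (place-value notation)
4 thousands, 4 hundreds, 7 tens, 8 ones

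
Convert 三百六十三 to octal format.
Convert 三百六十三 (Chinese numeral) → 3×100 + 6×10 + 3 = 363 (decimal)
Convert 363 (decimal) → 363 = 5×64 + 5×8 + 3 → 0o553 (octal)
0o553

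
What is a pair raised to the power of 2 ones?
Convert a pair (colloquial) → 2 (decimal)
Convert 2 ones (place-value notation) → 2 (decimal)
Compute 2 ^ 2 = 4
4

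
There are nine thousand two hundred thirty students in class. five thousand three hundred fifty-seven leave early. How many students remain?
Convert nine thousand two hundred thirty (English words) → 9×1000 + 2×100 + 30 = 9230 (decimal)
Convert five thousand three hundred fifty-seven (English words) → 5×1000 + 3×100 + 57 = 5357 (decimal)
Compute 9230 - 5357 = 3873
3873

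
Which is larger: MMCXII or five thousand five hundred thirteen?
Convert MMCXII (Roman numeral) → 1000 + 1000 + 100 + 10 + 1 + 1 = 2112 (decimal)
Convert five thousand five hundred thirteen (English words) → 5×1000 + 5×100 + 13 = 5513 (decimal)
Compare 2112 vs 5513: larger = 5513
5513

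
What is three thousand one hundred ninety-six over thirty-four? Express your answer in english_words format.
Convert three thousand one hundred ninety-six (English words) → 3×1000 + 1×100 + 96 = 3196 (decimal)
Convert thirty-four (English words) → 34 (decimal)
Compute 3196 ÷ 34 = 94
Convert 94 (decimal) → ninety-four (English words)
ninety-four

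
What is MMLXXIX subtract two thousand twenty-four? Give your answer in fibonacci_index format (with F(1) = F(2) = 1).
Convert MMLXXIX (Roman numeral) → 1000 + 1000 + 50 + 10 + 10 + 9 = 2079 (decimal)
Convert two thousand twenty-four (English words) → 2×1000 + 24 = 2024 (decimal)
Compute 2079 - 2024 = 55
Convert 55 (decimal) → 1, 1, 2, 3, 5, 8, 13, 21, 34, 55 → the 10th Fibonacci number (Fibonacci index)
the 10th Fibonacci number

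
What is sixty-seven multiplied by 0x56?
Convert sixty-seven (English words) → 67 (decimal)
Convert 0x56 (hexadecimal) → 5×16 + 6 = 86 (decimal)
Compute 67 × 86 = 5762
5762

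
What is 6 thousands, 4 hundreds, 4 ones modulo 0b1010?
Convert 6 thousands, 4 hundreds, 4 ones (place-value notation) → 6×1000 + 4×100 + 4 = 6404 (decimal)
Convert 0b1010 (binary) → 8 + 2 = 10 (decimal)
Compute 6404 mod 10 = 4
4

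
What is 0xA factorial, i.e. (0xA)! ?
Convert 0xA (hexadecimal) → 10 (decimal)
Compute 10! = 3628800
3628800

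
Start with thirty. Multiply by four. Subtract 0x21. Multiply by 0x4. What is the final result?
Convert thirty (English words) → 30 (decimal)
Start: 30
Convert four (English words) → 4 (decimal)
30 × 4 = 120
Convert 0x21 (hexadecimal) → 2×16 + 1 = 33 (decimal)
120 - 33 = 87
Convert 0x4 (hexadecimal) → 4 (decimal)
87 × 4 = 348
348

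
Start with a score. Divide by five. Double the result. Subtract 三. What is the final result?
Convert a score (colloquial) → 20 (decimal)
Start: 20
Convert five (English words) → 5 (decimal)
20 ÷ 5 = 4
4 × 2 = 8
Convert 三 (Chinese numeral) → 3 (decimal)
8 - 3 = 5
5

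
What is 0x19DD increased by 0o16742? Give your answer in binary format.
Convert 0x19DD (hexadecimal) → 1×4096 + 9×256 + 13×16 + 13 = 6621 (decimal)
Convert 0o16742 (octal) → 1×4096 + 6×512 + 7×64 + 4×8 + 2 = 7650 (decimal)
Compute 6621 + 7650 = 14271
Convert 14271 (decimal) → 14271 = 8192 + 4096 + 1024 + 512 + 256 + 128 + 32 + 16 + 8 + 4 + 2 + 1 → 0b11011110111111 (binary)
0b11011110111111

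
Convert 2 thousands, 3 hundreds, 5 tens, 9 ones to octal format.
Convert 2 thousands, 3 hundreds, 5 tens, 9 ones (place-value notation) → 2×1000 + 3×100 + 5×10 + 9 = 2359 (decimal)
Convert 2359 (decimal) → 2359 = 4×512 + 4×64 + 6×8 + 7 → 0o4467 (octal)
0o4467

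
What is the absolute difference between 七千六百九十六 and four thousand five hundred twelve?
Convert 七千六百九十六 (Chinese numeral) → 7×1000 + 6×100 + 9×10 + 6 = 7696 (decimal)
Convert four thousand five hundred twelve (English words) → 4×1000 + 5×100 + 12 = 4512 (decimal)
Compute |7696 - 4512| = 3184
3184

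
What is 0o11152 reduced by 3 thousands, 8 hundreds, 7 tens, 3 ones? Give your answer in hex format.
Convert 0o11152 (octal) → 1×4096 + 1×512 + 1×64 + 5×8 + 2 = 4714 (decimal)
Convert 3 thousands, 8 hundreds, 7 tens, 3 ones (place-value notation) → 3×1000 + 8×100 + 7×10 + 3 = 3873 (decimal)
Compute 4714 - 3873 = 841
Convert 841 (decimal) → 841 = 3×256 + 4×16 + 9 → 0x349 (hexadecimal)
0x349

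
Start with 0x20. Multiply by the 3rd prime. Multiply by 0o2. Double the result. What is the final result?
Convert 0x20 (hexadecimal) → 2×16 = 32 (decimal)
Start: 32
Convert the 3rd prime (prime index) → 5 (decimal)
32 × 5 = 160
Convert 0o2 (octal) → 2 (decimal)
160 × 2 = 320
320 × 2 = 640
640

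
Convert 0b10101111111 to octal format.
Convert 0b10101111111 (binary) → 1024 + 256 + 64 + 32 + 16 + 8 + 4 + 2 + 1 = 1407 (decimal)
Convert 1407 (decimal) → 1407 = 2×512 + 5×64 + 7×8 + 7 → 0o2577 (octal)
0o2577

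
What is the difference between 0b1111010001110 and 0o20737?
Convert 0b1111010001110 (binary) → 4096 + 2048 + 1024 + 512 + 128 + 8 + 4 + 2 = 7822 (decimal)
Convert 0o20737 (octal) → 2×4096 + 7×64 + 3×8 + 7 = 8671 (decimal)
Difference: |7822 - 8671| = 849
849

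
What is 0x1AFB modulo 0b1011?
Convert 0x1AFB (hexadecimal) → 1×4096 + 10×256 + 15×16 + 11 = 6907 (decimal)
Convert 0b1011 (binary) → 8 + 2 + 1 = 11 (decimal)
Compute 6907 mod 11 = 10
10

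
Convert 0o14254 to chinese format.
Convert 0o14254 (octal) → 1×4096 + 4×512 + 2×64 + 5×8 + 4 = 6316 (decimal)
Convert 6316 (decimal) → 6316 = 6×1000 + 3×100 + 1×10 + 6 → 六千三百一十六 (Chinese numeral)
六千三百一十六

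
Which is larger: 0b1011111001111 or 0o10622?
Convert 0b1011111001111 (binary) → 4096 + 1024 + 512 + 256 + 128 + 64 + 8 + 4 + 2 + 1 = 6095 (decimal)
Convert 0o10622 (octal) → 1×4096 + 6×64 + 2×8 + 2 = 4498 (decimal)
Compare 6095 vs 4498: larger = 6095
6095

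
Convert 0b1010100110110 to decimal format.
Convert 0b1010100110110 (binary) → 4096 + 1024 + 256 + 32 + 16 + 4 + 2 = 5430 (decimal)
5430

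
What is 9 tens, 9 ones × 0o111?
Convert 9 tens, 9 ones (place-value notation) → 9×10 + 9 = 99 (decimal)
Convert 0o111 (octal) → 1×64 + 1×8 + 1 = 73 (decimal)
Compute 99 × 73 = 7227
7227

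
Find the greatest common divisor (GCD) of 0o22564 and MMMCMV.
Convert 0o22564 (octal) → 2×4096 + 2×512 + 5×64 + 6×8 + 4 = 9588 (decimal)
Convert MMMCMV (Roman numeral) → 1000 + 1000 + 1000 + 900 + 5 = 3905 (decimal)
Compute gcd(9588, 3905) = 1
1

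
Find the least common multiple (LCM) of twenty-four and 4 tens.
Convert twenty-four (English words) → 24 (decimal)
Convert 4 tens (place-value notation) → 4×10 = 40 (decimal)
Compute lcm(24, 40) = 120
120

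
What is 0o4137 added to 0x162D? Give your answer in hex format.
Convert 0o4137 (octal) → 4×512 + 1×64 + 3×8 + 7 = 2143 (decimal)
Convert 0x162D (hexadecimal) → 1×4096 + 6×256 + 2×16 + 13 = 5677 (decimal)
Compute 2143 + 5677 = 7820
Convert 7820 (decimal) → 7820 = 1×4096 + 14×256 + 8×16 + 12 → 0x1E8C (hexadecimal)
0x1E8C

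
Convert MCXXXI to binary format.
Convert MCXXXI (Roman numeral) → 1000 + 100 + 10 + 10 + 10 + 1 = 1131 (decimal)
Convert 1131 (decimal) → 1131 = 1024 + 64 + 32 + 8 + 2 + 1 → 0b10001101011 (binary)
0b10001101011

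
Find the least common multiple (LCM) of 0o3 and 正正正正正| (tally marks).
Convert 0o3 (octal) → 3 (decimal)
Convert 正正正正正| (tally marks) → 5 + 5 + 5 + 5 + 5 + 1 = 26 (decimal)
Compute lcm(3, 26) = 78
78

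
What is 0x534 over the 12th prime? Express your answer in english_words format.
Convert 0x534 (hexadecimal) → 5×256 + 3×16 + 4 = 1332 (decimal)
Convert the 12th prime (prime index) → 37 (decimal)
Compute 1332 ÷ 37 = 36
Convert 36 (decimal) → thirty-six (English words)
thirty-six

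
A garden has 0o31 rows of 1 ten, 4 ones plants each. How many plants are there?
Convert 1 ten, 4 ones (place-value notation) → 1×10 + 4 = 14 (decimal)
Convert 0o31 (octal) → 3×8 + 1 = 25 (decimal)
Compute 14 × 25 = 350
350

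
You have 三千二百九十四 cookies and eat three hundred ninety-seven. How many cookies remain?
Convert 三千二百九十四 (Chinese numeral) → 3×1000 + 2×100 + 9×10 + 4 = 3294 (decimal)
Convert three hundred ninety-seven (English words) → 3×100 + 97 = 397 (decimal)
Compute 3294 - 397 = 2897
2897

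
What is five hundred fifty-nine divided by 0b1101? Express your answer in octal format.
Convert five hundred fifty-nine (English words) → 5×100 + 59 = 559 (decimal)
Convert 0b1101 (binary) → 8 + 4 + 1 = 13 (decimal)
Compute 559 ÷ 13 = 43
Convert 43 (decimal) → 43 = 5×8 + 3 → 0o53 (octal)
0o53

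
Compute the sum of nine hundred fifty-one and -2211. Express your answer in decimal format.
Convert nine hundred fifty-one (English words) → 9×100 + 51 = 951 (decimal)
Compute 951 + -2211 = -1260
-1260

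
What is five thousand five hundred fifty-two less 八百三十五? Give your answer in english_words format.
Convert five thousand five hundred fifty-two (English words) → 5×1000 + 5×100 + 52 = 5552 (decimal)
Convert 八百三十五 (Chinese numeral) → 8×100 + 3×10 + 5 = 835 (decimal)
Compute 5552 - 835 = 4717
Convert 4717 (decimal) → 4717 = 4×1000 + 7×100 + 17 → four thousand seven hundred seventeen (English words)
four thousand seven hundred seventeen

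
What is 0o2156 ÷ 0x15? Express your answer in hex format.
Convert 0o2156 (octal) → 2×512 + 1×64 + 5×8 + 6 = 1134 (decimal)
Convert 0x15 (hexadecimal) → 1×16 + 5 = 21 (decimal)
Compute 1134 ÷ 21 = 54
Convert 54 (decimal) → 54 = 3×16 + 6 → 0x36 (hexadecimal)
0x36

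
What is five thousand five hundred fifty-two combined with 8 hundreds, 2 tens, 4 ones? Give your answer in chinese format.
Convert five thousand five hundred fifty-two (English words) → 5×1000 + 5×100 + 52 = 5552 (decimal)
Convert 8 hundreds, 2 tens, 4 ones (place-value notation) → 8×100 + 2×10 + 4 = 824 (decimal)
Compute 5552 + 824 = 6376
Convert 6376 (decimal) → 6376 = 6×1000 + 3×100 + 7×10 + 6 → 六千三百七十六 (Chinese numeral)
六千三百七十六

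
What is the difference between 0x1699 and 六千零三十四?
Convert 0x1699 (hexadecimal) → 1×4096 + 6×256 + 9×16 + 9 = 5785 (decimal)
Convert 六千零三十四 (Chinese numeral) → 6×1000 + 3×10 + 4 = 6034 (decimal)
Difference: |5785 - 6034| = 249
249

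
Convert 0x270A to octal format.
Convert 0x270A (hexadecimal) → 2×4096 + 7×256 + 10 = 9994 (decimal)
Convert 9994 (decimal) → 9994 = 2×4096 + 3×512 + 4×64 + 1×8 + 2 → 0o23412 (octal)
0o23412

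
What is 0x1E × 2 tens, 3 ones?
Convert 0x1E (hexadecimal) → 1×16 + 14 = 30 (decimal)
Convert 2 tens, 3 ones (place-value notation) → 2×10 + 3 = 23 (decimal)
Compute 30 × 23 = 690
690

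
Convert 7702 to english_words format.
Convert 7702 (decimal) → 7702 = 7×1000 + 7×100 + 2 → seven thousand seven hundred two (English words)
seven thousand seven hundred two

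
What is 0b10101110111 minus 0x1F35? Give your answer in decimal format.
Convert 0b10101110111 (binary) → 1024 + 256 + 64 + 32 + 16 + 4 + 2 + 1 = 1399 (decimal)
Convert 0x1F35 (hexadecimal) → 1×4096 + 15×256 + 3×16 + 5 = 7989 (decimal)
Compute 1399 - 7989 = -6590
-6590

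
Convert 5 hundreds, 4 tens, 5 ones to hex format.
Convert 5 hundreds, 4 tens, 5 ones (place-value notation) → 5×100 + 4×10 + 5 = 545 (decimal)
Convert 545 (decimal) → 545 = 2×256 + 2×16 + 1 → 0x221 (hexadecimal)
0x221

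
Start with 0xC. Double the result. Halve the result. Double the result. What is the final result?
Convert 0xC (hexadecimal) → 12 (decimal)
Start: 12
12 × 2 = 24
24 ÷ 2 = 12
12 × 2 = 24
24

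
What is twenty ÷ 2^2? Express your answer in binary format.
Convert twenty (English words) → 20 (decimal)
Convert 2^2 (power) → 4 (decimal)
Compute 20 ÷ 4 = 5
Convert 5 (decimal) → 5 = 4 + 1 → 0b101 (binary)
0b101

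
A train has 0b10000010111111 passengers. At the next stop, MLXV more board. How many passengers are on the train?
Convert 0b10000010111111 (binary) → 8192 + 128 + 32 + 16 + 8 + 4 + 2 + 1 = 8383 (decimal)
Convert MLXV (Roman numeral) → 1000 + 50 + 10 + 5 = 1065 (decimal)
Compute 8383 + 1065 = 9448
9448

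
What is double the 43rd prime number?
The 43rd prime number = 191
Compute 191 × 2 = 382
382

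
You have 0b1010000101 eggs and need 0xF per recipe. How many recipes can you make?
Convert 0b1010000101 (binary) → 512 + 128 + 4 + 1 = 645 (decimal)
Convert 0xF (hexadecimal) → 15 (decimal)
Compute 645 ÷ 15 = 43
43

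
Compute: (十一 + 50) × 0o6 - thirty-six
Convert 十一 (Chinese numeral) → 1×10 + 1 = 11 (decimal)
Convert 0o6 (octal) → 6 (decimal)
Convert thirty-six (English words) → 36 (decimal)
Expression in decimal: (11 + 50) × 6 - 36
Parentheses first: 11 + 50 = 61
Multiply: 61 × 6 = 366
Subtract: 366 - 36 = 330
330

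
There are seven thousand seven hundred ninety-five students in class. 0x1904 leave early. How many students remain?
Convert seven thousand seven hundred ninety-five (English words) → 7×1000 + 7×100 + 95 = 7795 (decimal)
Convert 0x1904 (hexadecimal) → 1×4096 + 9×256 + 4 = 6404 (decimal)
Compute 7795 - 6404 = 1391
1391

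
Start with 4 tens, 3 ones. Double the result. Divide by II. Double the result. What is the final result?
Convert 4 tens, 3 ones (place-value notation) → 4×10 + 3 = 43 (decimal)
Start: 43
43 × 2 = 86
Convert II (Roman numeral) → 1 + 1 = 2 (decimal)
86 ÷ 2 = 43
43 × 2 = 86
86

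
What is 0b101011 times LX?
Convert 0b101011 (binary) → 32 + 8 + 2 + 1 = 43 (decimal)
Convert LX (Roman numeral) → 50 + 10 = 60 (decimal)
Compute 43 × 60 = 2580
2580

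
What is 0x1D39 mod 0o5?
Convert 0x1D39 (hexadecimal) → 1×4096 + 13×256 + 3×16 + 9 = 7481 (decimal)
Convert 0o5 (octal) → 5 (decimal)
Compute 7481 mod 5 = 1
1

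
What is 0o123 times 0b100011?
Convert 0o123 (octal) → 1×64 + 2×8 + 3 = 83 (decimal)
Convert 0b100011 (binary) → 32 + 2 + 1 = 35 (decimal)
Compute 83 × 35 = 2905
2905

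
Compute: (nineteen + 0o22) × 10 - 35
Convert nineteen (English words) → 19 (decimal)
Convert 0o22 (octal) → 2×8 + 2 = 18 (decimal)
Expression in decimal: (19 + 18) × 10 - 35
Parentheses first: 19 + 18 = 37
Multiply: 37 × 10 = 370
Subtract: 370 - 35 = 335
335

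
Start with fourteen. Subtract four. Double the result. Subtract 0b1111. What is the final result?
Convert fourteen (English words) → 14 (decimal)
Start: 14
Convert four (English words) → 4 (decimal)
14 - 4 = 10
10 × 2 = 20
Convert 0b1111 (binary) → 8 + 4 + 2 + 1 = 15 (decimal)
20 - 15 = 5
5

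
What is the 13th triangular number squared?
The 13th triangular number = 13×14/2 = 91
Compute 91² = 91 × 91 = 8281
8281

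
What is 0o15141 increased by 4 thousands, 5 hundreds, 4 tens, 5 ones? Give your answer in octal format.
Convert 0o15141 (octal) → 1×4096 + 5×512 + 1×64 + 4×8 + 1 = 6753 (decimal)
Convert 4 thousands, 5 hundreds, 4 tens, 5 ones (place-value notation) → 4×1000 + 5×100 + 4×10 + 5 = 4545 (decimal)
Compute 6753 + 4545 = 11298
Convert 11298 (decimal) → 11298 = 2×4096 + 6×512 + 4×8 + 2 → 0o26042 (octal)
0o26042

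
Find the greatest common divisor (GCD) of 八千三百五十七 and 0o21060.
Convert 八千三百五十七 (Chinese numeral) → 8×1000 + 3×100 + 5×10 + 7 = 8357 (decimal)
Convert 0o21060 (octal) → 2×4096 + 1×512 + 6×8 = 8752 (decimal)
Compute gcd(8357, 8752) = 1
1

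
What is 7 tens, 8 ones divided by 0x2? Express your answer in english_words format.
Convert 7 tens, 8 ones (place-value notation) → 7×10 + 8 = 78 (decimal)
Convert 0x2 (hexadecimal) → 2 (decimal)
Compute 78 ÷ 2 = 39
Convert 39 (decimal) → thirty-nine (English words)
thirty-nine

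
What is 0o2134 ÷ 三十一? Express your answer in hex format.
Convert 0o2134 (octal) → 2×512 + 1×64 + 3×8 + 4 = 1116 (decimal)
Convert 三十一 (Chinese numeral) → 3×10 + 1 = 31 (decimal)
Compute 1116 ÷ 31 = 36
Convert 36 (decimal) → 36 = 2×16 + 4 → 0x24 (hexadecimal)
0x24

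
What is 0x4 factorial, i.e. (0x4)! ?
Convert 0x4 (hexadecimal) → 4 (decimal)
Compute 4! = 24
24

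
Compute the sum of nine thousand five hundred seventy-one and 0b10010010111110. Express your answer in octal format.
Convert nine thousand five hundred seventy-one (English words) → 9×1000 + 5×100 + 71 = 9571 (decimal)
Convert 0b10010010111110 (binary) → 8192 + 1024 + 128 + 32 + 16 + 8 + 4 + 2 = 9406 (decimal)
Compute 9571 + 9406 = 18977
Convert 18977 (decimal) → 18977 = 4×4096 + 5×512 + 4×8 + 1 → 0o45041 (octal)
0o45041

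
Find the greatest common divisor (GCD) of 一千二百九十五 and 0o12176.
Convert 一千二百九十五 (Chinese numeral) → 1×1000 + 2×100 + 9×10 + 5 = 1295 (decimal)
Convert 0o12176 (octal) → 1×4096 + 2×512 + 1×64 + 7×8 + 6 = 5246 (decimal)
Compute gcd(1295, 5246) = 1
1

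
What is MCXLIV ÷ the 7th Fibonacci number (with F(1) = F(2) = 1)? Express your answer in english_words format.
Convert MCXLIV (Roman numeral) → 1000 + 100 + 40 + 4 = 1144 (decimal)
Convert the 7th Fibonacci number (with F(1) = F(2) = 1) (Fibonacci index) → 1, 1, 2, 3, 5, 8, 13 → 13 (decimal)
Compute 1144 ÷ 13 = 88
Convert 88 (decimal) → eighty-eight (English words)
eighty-eight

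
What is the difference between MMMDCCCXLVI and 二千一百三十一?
Convert MMMDCCCXLVI (Roman numeral) → 1000 + 1000 + 1000 + 500 + 100 + 100 + 100 + 40 + 5 + 1 = 3846 (decimal)
Convert 二千一百三十一 (Chinese numeral) → 2×1000 + 1×100 + 3×10 + 1 = 2131 (decimal)
Difference: |3846 - 2131| = 1715
1715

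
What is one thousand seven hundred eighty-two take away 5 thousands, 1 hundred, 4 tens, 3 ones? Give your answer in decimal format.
Convert one thousand seven hundred eighty-two (English words) → 1×1000 + 7×100 + 82 = 1782 (decimal)
Convert 5 thousands, 1 hundred, 4 tens, 3 ones (place-value notation) → 5×1000 + 1×100 + 4×10 + 3 = 5143 (decimal)
Compute 1782 - 5143 = -3361
-3361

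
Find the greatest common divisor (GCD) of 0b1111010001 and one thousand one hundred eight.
Convert 0b1111010001 (binary) → 512 + 256 + 128 + 64 + 16 + 1 = 977 (decimal)
Convert one thousand one hundred eight (English words) → 1×1000 + 1×100 + 8 = 1108 (decimal)
Compute gcd(977, 1108) = 1
1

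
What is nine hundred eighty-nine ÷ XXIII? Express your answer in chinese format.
Convert nine hundred eighty-nine (English words) → 9×100 + 89 = 989 (decimal)
Convert XXIII (Roman numeral) → 10 + 10 + 1 + 1 + 1 = 23 (decimal)
Compute 989 ÷ 23 = 43
Convert 43 (decimal) → 43 = 4×10 + 3 → 四十三 (Chinese numeral)
四十三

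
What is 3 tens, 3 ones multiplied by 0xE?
Convert 3 tens, 3 ones (place-value notation) → 3×10 + 3 = 33 (decimal)
Convert 0xE (hexadecimal) → 14 (decimal)
Compute 33 × 14 = 462
462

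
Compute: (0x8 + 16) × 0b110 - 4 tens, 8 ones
Convert 0x8 (hexadecimal) → 8 (decimal)
Convert 0b110 (binary) → 4 + 2 = 6 (decimal)
Convert 4 tens, 8 ones (place-value notation) → 4×10 + 8 = 48 (decimal)
Expression in decimal: (8 + 16) × 6 - 48
Parentheses first: 8 + 16 = 24
Multiply: 24 × 6 = 144
Subtract: 144 - 48 = 96
96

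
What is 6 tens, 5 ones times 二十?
Convert 6 tens, 5 ones (place-value notation) → 6×10 + 5 = 65 (decimal)
Convert 二十 (Chinese numeral) → 2×10 = 20 (decimal)
Compute 65 × 20 = 1300
1300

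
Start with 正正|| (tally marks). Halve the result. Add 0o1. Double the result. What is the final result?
Convert 正正|| (tally marks) → 5 + 5 + 2 = 12 (decimal)
Start: 12
12 ÷ 2 = 6
Convert 0o1 (octal) → 1 (decimal)
6 + 1 = 7
7 × 2 = 14
14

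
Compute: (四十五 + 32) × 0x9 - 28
Convert 四十五 (Chinese numeral) → 4×10 + 5 = 45 (decimal)
Convert 0x9 (hexadecimal) → 9 (decimal)
Expression in decimal: (45 + 32) × 9 - 28
Parentheses first: 45 + 32 = 77
Multiply: 77 × 9 = 693
Subtract: 693 - 28 = 665
665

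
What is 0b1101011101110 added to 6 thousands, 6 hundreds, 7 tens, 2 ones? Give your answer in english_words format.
Convert 0b1101011101110 (binary) → 4096 + 2048 + 512 + 128 + 64 + 32 + 8 + 4 + 2 = 6894 (decimal)
Convert 6 thousands, 6 hundreds, 7 tens, 2 ones (place-value notation) → 6×1000 + 6×100 + 7×10 + 2 = 6672 (decimal)
Compute 6894 + 6672 = 13566
Convert 13566 (decimal) → 13566 = 13×1000 + 5×100 + 66 → thirteen thousand five hundred sixty-six (English words)
thirteen thousand five hundred sixty-six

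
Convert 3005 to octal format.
Convert 3005 (decimal) → 3005 = 5×512 + 6×64 + 7×8 + 5 → 0o5675 (octal)
0o5675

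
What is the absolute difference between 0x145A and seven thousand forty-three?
Convert 0x145A (hexadecimal) → 1×4096 + 4×256 + 5×16 + 10 = 5210 (decimal)
Convert seven thousand forty-three (English words) → 7×1000 + 43 = 7043 (decimal)
Compute |5210 - 7043| = 1833
1833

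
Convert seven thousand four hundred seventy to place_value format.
Convert seven thousand four hundred seventy (English words) → 7×1000 + 4×100 + 70 = 7470 (decimal)
Convert 7470 (decimal) → 7470 = 7×1000 + 4×100 + 7×10 → 7 thousands, 4 hundreds, 7 tens (place-value notation)
7 thousands, 4 hundreds, 7 tens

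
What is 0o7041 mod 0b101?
Convert 0o7041 (octal) → 7×512 + 4×8 + 1 = 3617 (decimal)
Convert 0b101 (binary) → 4 + 1 = 5 (decimal)
Compute 3617 mod 5 = 2
2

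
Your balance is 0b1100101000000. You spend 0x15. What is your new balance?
Convert 0b1100101000000 (binary) → 4096 + 2048 + 256 + 64 = 6464 (decimal)
Convert 0x15 (hexadecimal) → 1×16 + 5 = 21 (decimal)
Compute 6464 - 21 = 6443
6443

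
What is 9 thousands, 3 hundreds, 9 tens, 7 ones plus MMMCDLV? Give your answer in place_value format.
Convert 9 thousands, 3 hundreds, 9 tens, 7 ones (place-value notation) → 9×1000 + 3×100 + 9×10 + 7 = 9397 (decimal)
Convert MMMCDLV (Roman numeral) → 1000 + 1000 + 1000 + 400 + 50 + 5 = 3455 (decimal)
Compute 9397 + 3455 = 12852
Convert 12852 (decimal) → 12852 = 12×1000 + 8×100 + 5×10 + 2 → 12 thousands, 8 hundreds, 5 tens, 2 ones (place-value notation)
12 thousands, 8 hundreds, 5 tens, 2 ones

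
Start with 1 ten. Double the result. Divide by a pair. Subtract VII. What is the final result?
Convert 1 ten (place-value notation) → 1×10 = 10 (decimal)
Start: 10
10 × 2 = 20
Convert a pair (colloquial) → 2 (decimal)
20 ÷ 2 = 10
Convert VII (Roman numeral) → 5 + 1 + 1 = 7 (decimal)
10 - 7 = 3
3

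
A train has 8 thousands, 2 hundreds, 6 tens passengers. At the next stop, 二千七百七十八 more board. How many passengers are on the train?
Convert 8 thousands, 2 hundreds, 6 tens (place-value notation) → 8×1000 + 2×100 + 6×10 = 8260 (decimal)
Convert 二千七百七十八 (Chinese numeral) → 2×1000 + 7×100 + 7×10 + 8 = 2778 (decimal)
Compute 8260 + 2778 = 11038
11038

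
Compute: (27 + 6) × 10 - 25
Parentheses first: 27 + 6 = 33
Multiply: 33 × 10 = 330
Subtract: 330 - 25 = 305
305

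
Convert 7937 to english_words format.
Convert 7937 (decimal) → 7937 = 7×1000 + 9×100 + 37 → seven thousand nine hundred thirty-seven (English words)
seven thousand nine hundred thirty-seven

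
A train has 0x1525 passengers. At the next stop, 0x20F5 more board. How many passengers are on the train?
Convert 0x1525 (hexadecimal) → 1×4096 + 5×256 + 2×16 + 5 = 5413 (decimal)
Convert 0x20F5 (hexadecimal) → 2×4096 + 15×16 + 5 = 8437 (decimal)
Compute 5413 + 8437 = 13850
13850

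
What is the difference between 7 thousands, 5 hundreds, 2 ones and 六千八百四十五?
Convert 7 thousands, 5 hundreds, 2 ones (place-value notation) → 7×1000 + 5×100 + 2 = 7502 (decimal)
Convert 六千八百四十五 (Chinese numeral) → 6×1000 + 8×100 + 4×10 + 5 = 6845 (decimal)
Difference: |7502 - 6845| = 657
657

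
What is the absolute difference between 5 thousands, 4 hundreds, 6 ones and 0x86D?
Convert 5 thousands, 4 hundreds, 6 ones (place-value notation) → 5×1000 + 4×100 + 6 = 5406 (decimal)
Convert 0x86D (hexadecimal) → 8×256 + 6×16 + 13 = 2157 (decimal)
Compute |5406 - 2157| = 3249
3249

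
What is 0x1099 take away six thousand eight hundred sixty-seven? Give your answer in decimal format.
Convert 0x1099 (hexadecimal) → 1×4096 + 9×16 + 9 = 4249 (decimal)
Convert six thousand eight hundred sixty-seven (English words) → 6×1000 + 8×100 + 67 = 6867 (decimal)
Compute 4249 - 6867 = -2618
-2618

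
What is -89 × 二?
Convert 二 (Chinese numeral) → 2 (decimal)
Compute -89 × 2 = -178
-178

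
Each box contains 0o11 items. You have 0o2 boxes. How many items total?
Convert 0o11 (octal) → 1×8 + 1 = 9 (decimal)
Convert 0o2 (octal) → 2 (decimal)
Compute 9 × 2 = 18
18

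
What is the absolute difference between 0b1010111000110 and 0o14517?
Convert 0b1010111000110 (binary) → 4096 + 1024 + 256 + 128 + 64 + 4 + 2 = 5574 (decimal)
Convert 0o14517 (octal) → 1×4096 + 4×512 + 5×64 + 1×8 + 7 = 6479 (decimal)
Compute |5574 - 6479| = 905
905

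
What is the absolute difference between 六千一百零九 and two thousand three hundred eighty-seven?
Convert 六千一百零九 (Chinese numeral) → 6×1000 + 1×100 + 9 = 6109 (decimal)
Convert two thousand three hundred eighty-seven (English words) → 2×1000 + 3×100 + 87 = 2387 (decimal)
Compute |6109 - 2387| = 3722
3722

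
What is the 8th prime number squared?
The 8th prime number = 19
Compute 19² = 19 × 19 = 361
361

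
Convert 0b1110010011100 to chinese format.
Convert 0b1110010011100 (binary) → 4096 + 2048 + 1024 + 128 + 16 + 8 + 4 = 7324 (decimal)
Convert 7324 (decimal) → 7324 = 7×1000 + 3×100 + 2×10 + 4 → 七千三百二十四 (Chinese numeral)
七千三百二十四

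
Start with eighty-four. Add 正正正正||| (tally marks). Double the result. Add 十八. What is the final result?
Convert eighty-four (English words) → 84 (decimal)
Start: 84
Convert 正正正正||| (tally marks) → 5 + 5 + 5 + 5 + 3 = 23 (decimal)
84 + 23 = 107
107 × 2 = 214
Convert 十八 (Chinese numeral) → 1×10 + 8 = 18 (decimal)
214 + 18 = 232
232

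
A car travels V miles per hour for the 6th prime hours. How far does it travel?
Convert V (Roman numeral) → 5 (decimal)
Convert the 6th prime (prime index) → 13 (decimal)
Compute 5 × 13 = 65
65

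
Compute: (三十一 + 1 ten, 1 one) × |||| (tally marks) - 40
Convert 三十一 (Chinese numeral) → 3×10 + 1 = 31 (decimal)
Convert 1 ten, 1 one (place-value notation) → 1×10 + 1 = 11 (decimal)
Convert |||| (tally marks) → 4 (decimal)
Expression in decimal: (31 + 11) × 4 - 40
Parentheses first: 31 + 11 = 42
Multiply: 42 × 4 = 168
Subtract: 168 - 40 = 128
128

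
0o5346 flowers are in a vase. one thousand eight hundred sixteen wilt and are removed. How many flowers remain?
Convert 0o5346 (octal) → 5×512 + 3×64 + 4×8 + 6 = 2790 (decimal)
Convert one thousand eight hundred sixteen (English words) → 1×1000 + 8×100 + 16 = 1816 (decimal)
Compute 2790 - 1816 = 974
974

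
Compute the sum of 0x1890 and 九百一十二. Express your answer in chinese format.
Convert 0x1890 (hexadecimal) → 1×4096 + 8×256 + 9×16 = 6288 (decimal)
Convert 九百一十二 (Chinese numeral) → 9×100 + 1×10 + 2 = 912 (decimal)
Compute 6288 + 912 = 7200
Convert 7200 (decimal) → 7200 = 7×1000 + 2×100 → 七千二百 (Chinese numeral)
七千二百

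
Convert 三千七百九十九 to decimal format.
Convert 三千七百九十九 (Chinese numeral) → 3×1000 + 7×100 + 9×10 + 9 = 3799 (decimal)
3799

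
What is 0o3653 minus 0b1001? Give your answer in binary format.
Convert 0o3653 (octal) → 3×512 + 6×64 + 5×8 + 3 = 1963 (decimal)
Convert 0b1001 (binary) → 8 + 1 = 9 (decimal)
Compute 1963 - 9 = 1954
Convert 1954 (decimal) → 1954 = 1024 + 512 + 256 + 128 + 32 + 2 → 0b11110100010 (binary)
0b11110100010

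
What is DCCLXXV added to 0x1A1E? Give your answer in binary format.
Convert DCCLXXV (Roman numeral) → 500 + 100 + 100 + 50 + 10 + 10 + 5 = 775 (decimal)
Convert 0x1A1E (hexadecimal) → 1×4096 + 10×256 + 1×16 + 14 = 6686 (decimal)
Compute 775 + 6686 = 7461
Convert 7461 (decimal) → 7461 = 4096 + 2048 + 1024 + 256 + 32 + 4 + 1 → 0b1110100100101 (binary)
0b1110100100101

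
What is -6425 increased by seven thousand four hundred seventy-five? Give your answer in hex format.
Convert seven thousand four hundred seventy-five (English words) → 7×1000 + 4×100 + 75 = 7475 (decimal)
Compute -6425 + 7475 = 1050
Convert 1050 (decimal) → 1050 = 4×256 + 1×16 + 10 → 0x41A (hexadecimal)
0x41A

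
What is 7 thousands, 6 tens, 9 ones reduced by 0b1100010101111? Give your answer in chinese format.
Convert 7 thousands, 6 tens, 9 ones (place-value notation) → 7×1000 + 6×10 + 9 = 7069 (decimal)
Convert 0b1100010101111 (binary) → 4096 + 2048 + 128 + 32 + 8 + 4 + 2 + 1 = 6319 (decimal)
Compute 7069 - 6319 = 750
Convert 750 (decimal) → 750 = 7×100 + 5×10 → 七百五十 (Chinese numeral)
七百五十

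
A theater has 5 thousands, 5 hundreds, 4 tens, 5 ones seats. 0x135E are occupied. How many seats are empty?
Convert 5 thousands, 5 hundreds, 4 tens, 5 ones (place-value notation) → 5×1000 + 5×100 + 4×10 + 5 = 5545 (decimal)
Convert 0x135E (hexadecimal) → 1×4096 + 3×256 + 5×16 + 14 = 4958 (decimal)
Compute 5545 - 4958 = 587
587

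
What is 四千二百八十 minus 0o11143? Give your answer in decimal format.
Convert 四千二百八十 (Chinese numeral) → 4×1000 + 2×100 + 8×10 = 4280 (decimal)
Convert 0o11143 (octal) → 1×4096 + 1×512 + 1×64 + 4×8 + 3 = 4707 (decimal)
Compute 4280 - 4707 = -427
-427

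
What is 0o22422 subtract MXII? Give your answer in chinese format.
Convert 0o22422 (octal) → 2×4096 + 2×512 + 4×64 + 2×8 + 2 = 9490 (decimal)
Convert MXII (Roman numeral) → 1000 + 10 + 1 + 1 = 1012 (decimal)
Compute 9490 - 1012 = 8478
Convert 8478 (decimal) → 8478 = 8×1000 + 4×100 + 7×10 + 8 → 八千四百七十八 (Chinese numeral)
八千四百七十八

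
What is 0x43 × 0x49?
Convert 0x43 (hexadecimal) → 4×16 + 3 = 67 (decimal)
Convert 0x49 (hexadecimal) → 4×16 + 9 = 73 (decimal)
Compute 67 × 73 = 4891
4891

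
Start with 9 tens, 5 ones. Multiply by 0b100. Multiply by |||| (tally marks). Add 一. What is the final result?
Convert 9 tens, 5 ones (place-value notation) → 9×10 + 5 = 95 (decimal)
Start: 95
Convert 0b100 (binary) → 4 (decimal)
95 × 4 = 380
Convert |||| (tally marks) → 4 (decimal)
380 × 4 = 1520
Convert 一 (Chinese numeral) → 1 (decimal)
1520 + 1 = 1521
1521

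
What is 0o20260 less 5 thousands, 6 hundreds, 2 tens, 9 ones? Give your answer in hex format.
Convert 0o20260 (octal) → 2×4096 + 2×64 + 6×8 = 8368 (decimal)
Convert 5 thousands, 6 hundreds, 2 tens, 9 ones (place-value notation) → 5×1000 + 6×100 + 2×10 + 9 = 5629 (decimal)
Compute 8368 - 5629 = 2739
Convert 2739 (decimal) → 2739 = 10×256 + 11×16 + 3 → 0xAB3 (hexadecimal)
0xAB3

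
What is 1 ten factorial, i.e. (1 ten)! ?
Convert 1 ten (place-value notation) → 1×10 = 10 (decimal)
Compute 10! = 3628800
3628800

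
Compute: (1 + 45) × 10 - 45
Parentheses first: 1 + 45 = 46
Multiply: 46 × 10 = 460
Subtract: 460 - 45 = 415
415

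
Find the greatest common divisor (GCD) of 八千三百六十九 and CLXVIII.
Convert 八千三百六十九 (Chinese numeral) → 8×1000 + 3×100 + 6×10 + 9 = 8369 (decimal)
Convert CLXVIII (Roman numeral) → 100 + 50 + 10 + 5 + 1 + 1 + 1 = 168 (decimal)
Compute gcd(8369, 168) = 1
1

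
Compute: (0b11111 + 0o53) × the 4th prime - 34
Convert 0b11111 (binary) → 16 + 8 + 4 + 2 + 1 = 31 (decimal)
Convert 0o53 (octal) → 5×8 + 3 = 43 (decimal)
Convert the 4th prime (prime index) → 7 (decimal)
Expression in decimal: (31 + 43) × 7 - 34
Parentheses first: 31 + 43 = 74
Multiply: 74 × 7 = 518
Subtract: 518 - 34 = 484
484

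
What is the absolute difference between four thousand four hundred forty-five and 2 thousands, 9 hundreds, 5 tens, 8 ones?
Convert four thousand four hundred forty-five (English words) → 4×1000 + 4×100 + 45 = 4445 (decimal)
Convert 2 thousands, 9 hundreds, 5 tens, 8 ones (place-value notation) → 2×1000 + 9×100 + 5×10 + 8 = 2958 (decimal)
Compute |4445 - 2958| = 1487
1487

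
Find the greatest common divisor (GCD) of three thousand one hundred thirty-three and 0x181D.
Convert three thousand one hundred thirty-three (English words) → 3×1000 + 1×100 + 33 = 3133 (decimal)
Convert 0x181D (hexadecimal) → 1×4096 + 8×256 + 1×16 + 13 = 6173 (decimal)
Compute gcd(3133, 6173) = 1
1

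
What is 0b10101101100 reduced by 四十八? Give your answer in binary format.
Convert 0b10101101100 (binary) → 1024 + 256 + 64 + 32 + 8 + 4 = 1388 (decimal)
Convert 四十八 (Chinese numeral) → 4×10 + 8 = 48 (decimal)
Compute 1388 - 48 = 1340
Convert 1340 (decimal) → 1340 = 1024 + 256 + 32 + 16 + 8 + 4 → 0b10100111100 (binary)
0b10100111100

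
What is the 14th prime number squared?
The 14th prime number = 43
Compute 43² = 43 × 43 = 1849
1849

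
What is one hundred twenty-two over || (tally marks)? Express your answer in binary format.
Convert one hundred twenty-two (English words) → 1×100 + 22 = 122 (decimal)
Convert || (tally marks) → 2 (decimal)
Compute 122 ÷ 2 = 61
Convert 61 (decimal) → 61 = 32 + 16 + 8 + 4 + 1 → 0b111101 (binary)
0b111101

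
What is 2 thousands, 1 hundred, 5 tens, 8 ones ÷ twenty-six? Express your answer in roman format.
Convert 2 thousands, 1 hundred, 5 tens, 8 ones (place-value notation) → 2×1000 + 1×100 + 5×10 + 8 = 2158 (decimal)
Convert twenty-six (English words) → 26 (decimal)
Compute 2158 ÷ 26 = 83
Convert 83 (decimal) → 83 = 50 + 10 + 10 + 10 + 1 + 1 + 1 → LXXXIII (Roman numeral)
LXXXIII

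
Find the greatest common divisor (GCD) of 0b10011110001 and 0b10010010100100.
Convert 0b10011110001 (binary) → 1024 + 128 + 64 + 32 + 16 + 1 = 1265 (decimal)
Convert 0b10010010100100 (binary) → 8192 + 1024 + 128 + 32 + 4 = 9380 (decimal)
Compute gcd(1265, 9380) = 5
5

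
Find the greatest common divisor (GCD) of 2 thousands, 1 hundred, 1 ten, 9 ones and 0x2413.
Convert 2 thousands, 1 hundred, 1 ten, 9 ones (place-value notation) → 2×1000 + 1×100 + 1×10 + 9 = 2119 (decimal)
Convert 0x2413 (hexadecimal) → 2×4096 + 4×256 + 1×16 + 3 = 9235 (decimal)
Compute gcd(2119, 9235) = 1
1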